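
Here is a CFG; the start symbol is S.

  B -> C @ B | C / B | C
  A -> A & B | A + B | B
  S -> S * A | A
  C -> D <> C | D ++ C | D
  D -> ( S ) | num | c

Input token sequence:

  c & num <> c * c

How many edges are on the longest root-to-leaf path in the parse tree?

7

[S [S [A [A [B [C [D c]]]] & [B [C [D num] <> [C [D c]]]]]] * [A [B [C [D c]]]]]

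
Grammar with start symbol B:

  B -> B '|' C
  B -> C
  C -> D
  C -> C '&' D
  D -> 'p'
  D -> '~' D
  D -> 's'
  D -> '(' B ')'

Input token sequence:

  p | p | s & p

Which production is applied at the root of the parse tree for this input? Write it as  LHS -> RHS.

[B [B [B [C [D p]]] | [C [D p]]] | [C [C [D s]] & [D p]]]

B -> B '|' C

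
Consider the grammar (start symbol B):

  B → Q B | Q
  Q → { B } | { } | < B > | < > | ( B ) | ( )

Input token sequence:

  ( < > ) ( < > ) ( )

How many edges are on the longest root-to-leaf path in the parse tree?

5

[B [Q ( [B [Q < >]] )] [B [Q ( [B [Q < >]] )] [B [Q ( )]]]]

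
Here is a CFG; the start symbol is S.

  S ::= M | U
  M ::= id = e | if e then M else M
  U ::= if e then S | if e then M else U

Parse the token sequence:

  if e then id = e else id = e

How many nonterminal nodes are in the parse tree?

[S [M if e then [M id = e] else [M id = e]]]

4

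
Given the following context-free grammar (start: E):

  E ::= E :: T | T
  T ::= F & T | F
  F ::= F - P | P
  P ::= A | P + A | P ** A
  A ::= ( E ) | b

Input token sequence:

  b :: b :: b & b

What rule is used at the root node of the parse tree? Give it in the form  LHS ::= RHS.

E ::= E :: T

[E [E [E [T [F [P [A b]]]]] :: [T [F [P [A b]]]]] :: [T [F [P [A b]]] & [T [F [P [A b]]]]]]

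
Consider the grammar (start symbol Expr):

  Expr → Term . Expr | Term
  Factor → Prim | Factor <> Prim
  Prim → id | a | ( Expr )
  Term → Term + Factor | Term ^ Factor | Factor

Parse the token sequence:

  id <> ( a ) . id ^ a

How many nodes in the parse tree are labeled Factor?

5

[Expr [Term [Factor [Factor [Prim id]] <> [Prim ( [Expr [Term [Factor [Prim a]]]] )]]] . [Expr [Term [Term [Factor [Prim id]]] ^ [Factor [Prim a]]]]]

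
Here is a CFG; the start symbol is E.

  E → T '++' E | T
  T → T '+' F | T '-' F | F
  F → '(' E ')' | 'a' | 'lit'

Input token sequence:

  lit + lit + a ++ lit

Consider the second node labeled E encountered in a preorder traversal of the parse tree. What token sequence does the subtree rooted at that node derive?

lit

[E [T [T [T [F lit]] + [F lit]] + [F a]] ++ [E [T [F lit]]]]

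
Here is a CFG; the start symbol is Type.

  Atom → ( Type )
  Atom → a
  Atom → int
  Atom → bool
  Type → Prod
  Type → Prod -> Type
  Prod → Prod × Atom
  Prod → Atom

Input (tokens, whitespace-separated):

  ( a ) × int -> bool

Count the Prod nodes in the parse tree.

[Type [Prod [Prod [Atom ( [Type [Prod [Atom a]]] )]] × [Atom int]] -> [Type [Prod [Atom bool]]]]

4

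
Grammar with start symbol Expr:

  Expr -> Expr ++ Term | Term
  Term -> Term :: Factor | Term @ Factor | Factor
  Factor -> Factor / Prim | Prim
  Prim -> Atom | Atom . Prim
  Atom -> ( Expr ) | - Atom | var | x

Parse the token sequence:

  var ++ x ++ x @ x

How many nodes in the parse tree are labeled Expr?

[Expr [Expr [Expr [Term [Factor [Prim [Atom var]]]]] ++ [Term [Factor [Prim [Atom x]]]]] ++ [Term [Term [Factor [Prim [Atom x]]]] @ [Factor [Prim [Atom x]]]]]

3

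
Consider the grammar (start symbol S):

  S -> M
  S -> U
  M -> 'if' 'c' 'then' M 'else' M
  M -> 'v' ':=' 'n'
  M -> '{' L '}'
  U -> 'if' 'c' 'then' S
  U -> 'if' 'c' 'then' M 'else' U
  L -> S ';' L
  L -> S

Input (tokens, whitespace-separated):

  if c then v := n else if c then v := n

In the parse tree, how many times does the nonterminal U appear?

[S [U if c then [M v := n] else [U if c then [S [M v := n]]]]]

2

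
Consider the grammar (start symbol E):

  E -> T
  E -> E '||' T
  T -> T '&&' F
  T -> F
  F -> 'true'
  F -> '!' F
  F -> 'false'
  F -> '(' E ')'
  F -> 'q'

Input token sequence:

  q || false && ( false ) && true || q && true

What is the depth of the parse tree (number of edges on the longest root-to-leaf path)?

[E [E [E [T [F q]]] || [T [T [T [F false]] && [F ( [E [T [F false]]] )]] && [F true]]] || [T [T [F q]] && [F true]]]

8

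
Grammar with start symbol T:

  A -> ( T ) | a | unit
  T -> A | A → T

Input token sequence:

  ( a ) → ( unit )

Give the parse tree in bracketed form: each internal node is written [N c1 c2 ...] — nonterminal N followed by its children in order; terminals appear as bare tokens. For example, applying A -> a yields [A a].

T
A → T
( T ) → T
( A ) → T
( a ) → T
( a ) → A
( a ) → ( T )
( a ) → ( A )
( a ) → ( unit )

[T [A ( [T [A a]] )] → [T [A ( [T [A unit]] )]]]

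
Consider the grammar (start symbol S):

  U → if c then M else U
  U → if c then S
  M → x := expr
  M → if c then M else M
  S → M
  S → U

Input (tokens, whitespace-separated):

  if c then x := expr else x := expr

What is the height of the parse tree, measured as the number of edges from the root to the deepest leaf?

[S [M if c then [M x := expr] else [M x := expr]]]

3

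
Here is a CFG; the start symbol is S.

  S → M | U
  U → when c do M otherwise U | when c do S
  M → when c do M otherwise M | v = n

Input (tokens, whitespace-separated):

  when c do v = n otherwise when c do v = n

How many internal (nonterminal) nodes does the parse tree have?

[S [U when c do [M v = n] otherwise [U when c do [S [M v = n]]]]]

6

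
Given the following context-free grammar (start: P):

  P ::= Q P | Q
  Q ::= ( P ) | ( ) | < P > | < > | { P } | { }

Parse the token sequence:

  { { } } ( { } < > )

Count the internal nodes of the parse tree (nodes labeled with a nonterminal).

10

[P [Q { [P [Q { }]] }] [P [Q ( [P [Q { }] [P [Q < >]]] )]]]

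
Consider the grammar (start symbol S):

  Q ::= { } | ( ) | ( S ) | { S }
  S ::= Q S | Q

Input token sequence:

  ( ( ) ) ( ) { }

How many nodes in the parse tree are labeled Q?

[S [Q ( [S [Q ( )]] )] [S [Q ( )] [S [Q { }]]]]

4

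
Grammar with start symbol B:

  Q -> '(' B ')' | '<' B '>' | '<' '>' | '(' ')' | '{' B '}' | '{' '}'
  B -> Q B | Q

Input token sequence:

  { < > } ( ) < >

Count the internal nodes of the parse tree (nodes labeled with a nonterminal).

8

[B [Q { [B [Q < >]] }] [B [Q ( )] [B [Q < >]]]]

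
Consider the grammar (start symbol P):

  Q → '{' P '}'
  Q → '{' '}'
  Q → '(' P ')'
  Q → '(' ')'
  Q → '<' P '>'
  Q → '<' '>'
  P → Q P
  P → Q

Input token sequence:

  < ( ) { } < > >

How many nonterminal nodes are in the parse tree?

[P [Q < [P [Q ( )] [P [Q { }] [P [Q < >]]]] >]]

8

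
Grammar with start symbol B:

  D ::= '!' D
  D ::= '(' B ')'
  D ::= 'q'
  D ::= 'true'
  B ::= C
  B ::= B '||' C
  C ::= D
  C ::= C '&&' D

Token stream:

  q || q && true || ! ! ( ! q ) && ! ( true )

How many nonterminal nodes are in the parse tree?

[B [B [B [C [D q]]] || [C [C [D q]] && [D true]]] || [C [C [D ! [D ! [D ( [B [C [D ! [D q]]]] )]]]] && [D ! [D ( [B [C [D true]]] )]]]]

23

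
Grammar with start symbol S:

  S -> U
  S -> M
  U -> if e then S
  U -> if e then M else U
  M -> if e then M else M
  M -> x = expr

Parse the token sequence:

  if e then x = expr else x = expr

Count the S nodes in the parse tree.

1

[S [M if e then [M x = expr] else [M x = expr]]]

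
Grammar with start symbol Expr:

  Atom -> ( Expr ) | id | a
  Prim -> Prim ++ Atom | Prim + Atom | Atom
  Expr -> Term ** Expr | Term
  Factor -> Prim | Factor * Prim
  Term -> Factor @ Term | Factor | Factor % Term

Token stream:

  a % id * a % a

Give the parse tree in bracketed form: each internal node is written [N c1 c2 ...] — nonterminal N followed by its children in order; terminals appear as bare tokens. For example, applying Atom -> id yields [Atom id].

[Expr [Term [Factor [Prim [Atom a]]] % [Term [Factor [Factor [Prim [Atom id]]] * [Prim [Atom a]]] % [Term [Factor [Prim [Atom a]]]]]]]

Expr
Term
Factor % Term
Prim % Term
Atom % Term
a % Term
a % Factor % Term
a % Factor * Prim % Term
a % Prim * Prim % Term
a % Atom * Prim % Term
a % id * Prim % Term
a % id * Atom % Term
a % id * a % Term
a % id * a % Factor
a % id * a % Prim
a % id * a % Atom
a % id * a % a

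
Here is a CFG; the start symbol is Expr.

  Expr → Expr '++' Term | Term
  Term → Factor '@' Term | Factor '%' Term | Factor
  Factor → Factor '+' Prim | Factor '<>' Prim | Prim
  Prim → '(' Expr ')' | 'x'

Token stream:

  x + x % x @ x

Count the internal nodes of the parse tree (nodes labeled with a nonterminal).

12

[Expr [Term [Factor [Factor [Prim x]] + [Prim x]] % [Term [Factor [Prim x]] @ [Term [Factor [Prim x]]]]]]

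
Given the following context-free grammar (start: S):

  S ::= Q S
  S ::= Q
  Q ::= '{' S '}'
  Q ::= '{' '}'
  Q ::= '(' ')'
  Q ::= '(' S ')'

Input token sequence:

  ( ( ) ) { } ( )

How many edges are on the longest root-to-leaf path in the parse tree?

4

[S [Q ( [S [Q ( )]] )] [S [Q { }] [S [Q ( )]]]]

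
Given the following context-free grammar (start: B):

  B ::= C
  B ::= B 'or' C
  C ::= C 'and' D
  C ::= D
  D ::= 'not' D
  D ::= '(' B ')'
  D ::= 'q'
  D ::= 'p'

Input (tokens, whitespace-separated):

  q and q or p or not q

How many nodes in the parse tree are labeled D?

5

[B [B [B [C [C [D q]] and [D q]]] or [C [D p]]] or [C [D not [D q]]]]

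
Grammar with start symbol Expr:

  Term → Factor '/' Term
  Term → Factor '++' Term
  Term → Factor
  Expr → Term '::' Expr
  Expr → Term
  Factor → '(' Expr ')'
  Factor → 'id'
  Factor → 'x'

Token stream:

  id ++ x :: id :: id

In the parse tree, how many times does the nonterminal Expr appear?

[Expr [Term [Factor id] ++ [Term [Factor x]]] :: [Expr [Term [Factor id]] :: [Expr [Term [Factor id]]]]]

3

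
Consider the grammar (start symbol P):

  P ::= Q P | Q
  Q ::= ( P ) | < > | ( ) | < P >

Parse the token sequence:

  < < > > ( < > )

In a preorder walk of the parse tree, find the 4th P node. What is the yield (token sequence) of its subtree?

< >

[P [Q < [P [Q < >]] >] [P [Q ( [P [Q < >]] )]]]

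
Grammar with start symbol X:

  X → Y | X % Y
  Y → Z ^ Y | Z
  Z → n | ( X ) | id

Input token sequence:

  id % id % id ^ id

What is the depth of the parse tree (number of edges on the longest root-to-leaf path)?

[X [X [X [Y [Z id]]] % [Y [Z id]]] % [Y [Z id] ^ [Y [Z id]]]]

5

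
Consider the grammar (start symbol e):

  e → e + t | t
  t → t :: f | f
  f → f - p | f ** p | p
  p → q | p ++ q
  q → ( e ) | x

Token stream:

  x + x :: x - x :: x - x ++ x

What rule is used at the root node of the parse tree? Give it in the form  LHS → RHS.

e → e + t

[e [e [t [f [p [q x]]]]] + [t [t [t [f [p [q x]]]] :: [f [f [p [q x]]] - [p [q x]]]] :: [f [f [p [q x]]] - [p [p [q x]] ++ [q x]]]]]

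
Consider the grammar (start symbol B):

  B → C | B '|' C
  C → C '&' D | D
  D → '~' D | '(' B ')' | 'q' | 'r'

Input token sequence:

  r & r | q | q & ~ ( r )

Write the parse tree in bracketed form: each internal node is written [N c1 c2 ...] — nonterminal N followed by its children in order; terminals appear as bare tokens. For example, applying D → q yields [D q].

B
B | C
B | C | C
C | C | C
C & D | C | C
D & D | C | C
r & D | C | C
r & r | C | C
r & r | D | C
r & r | q | C
r & r | q | C & D
r & r | q | D & D
r & r | q | q & D
r & r | q | q & ~ D
r & r | q | q & ~ ( B )
r & r | q | q & ~ ( C )
r & r | q | q & ~ ( D )
r & r | q | q & ~ ( r )

[B [B [B [C [C [D r]] & [D r]]] | [C [D q]]] | [C [C [D q]] & [D ~ [D ( [B [C [D r]]] )]]]]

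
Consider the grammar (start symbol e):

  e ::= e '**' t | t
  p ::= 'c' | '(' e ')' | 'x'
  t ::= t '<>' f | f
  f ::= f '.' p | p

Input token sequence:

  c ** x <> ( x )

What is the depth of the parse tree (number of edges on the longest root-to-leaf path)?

8

[e [e [t [f [p c]]]] ** [t [t [f [p x]]] <> [f [p ( [e [t [f [p x]]]] )]]]]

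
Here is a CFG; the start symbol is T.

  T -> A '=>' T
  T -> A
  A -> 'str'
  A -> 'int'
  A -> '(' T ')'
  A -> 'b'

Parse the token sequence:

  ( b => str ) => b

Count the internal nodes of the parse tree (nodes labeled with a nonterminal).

[T [A ( [T [A b] => [T [A str]]] )] => [T [A b]]]

8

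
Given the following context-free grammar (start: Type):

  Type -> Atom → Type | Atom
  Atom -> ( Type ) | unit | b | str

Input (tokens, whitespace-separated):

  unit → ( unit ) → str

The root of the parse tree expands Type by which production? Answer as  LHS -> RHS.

[Type [Atom unit] → [Type [Atom ( [Type [Atom unit]] )] → [Type [Atom str]]]]

Type -> Atom → Type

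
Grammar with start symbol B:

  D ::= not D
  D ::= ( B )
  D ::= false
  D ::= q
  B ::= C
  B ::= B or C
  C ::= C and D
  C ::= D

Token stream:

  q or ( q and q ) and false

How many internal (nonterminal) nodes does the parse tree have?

13

[B [B [C [D q]]] or [C [C [D ( [B [C [C [D q]] and [D q]]] )]] and [D false]]]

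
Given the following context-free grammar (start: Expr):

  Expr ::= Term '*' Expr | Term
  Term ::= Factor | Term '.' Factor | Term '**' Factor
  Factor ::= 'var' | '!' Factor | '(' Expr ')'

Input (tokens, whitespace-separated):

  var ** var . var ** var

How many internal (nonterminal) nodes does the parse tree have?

[Expr [Term [Term [Term [Term [Factor var]] ** [Factor var]] . [Factor var]] ** [Factor var]]]

9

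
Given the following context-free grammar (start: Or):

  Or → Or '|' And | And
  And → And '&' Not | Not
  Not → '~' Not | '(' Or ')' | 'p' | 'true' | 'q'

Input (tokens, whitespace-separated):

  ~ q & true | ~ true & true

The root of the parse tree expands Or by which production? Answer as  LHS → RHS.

[Or [Or [And [And [Not ~ [Not q]]] & [Not true]]] | [And [And [Not ~ [Not true]]] & [Not true]]]

Or → Or '|' And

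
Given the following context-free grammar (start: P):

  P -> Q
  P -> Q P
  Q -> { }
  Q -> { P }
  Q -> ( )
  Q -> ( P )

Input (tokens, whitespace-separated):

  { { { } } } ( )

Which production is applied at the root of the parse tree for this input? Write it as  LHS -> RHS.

[P [Q { [P [Q { [P [Q { }]] }]] }] [P [Q ( )]]]

P -> Q P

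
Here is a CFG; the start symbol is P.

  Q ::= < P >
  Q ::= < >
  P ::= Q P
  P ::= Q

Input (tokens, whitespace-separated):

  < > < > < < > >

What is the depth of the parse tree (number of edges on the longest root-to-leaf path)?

6

[P [Q < >] [P [Q < >] [P [Q < [P [Q < >]] >]]]]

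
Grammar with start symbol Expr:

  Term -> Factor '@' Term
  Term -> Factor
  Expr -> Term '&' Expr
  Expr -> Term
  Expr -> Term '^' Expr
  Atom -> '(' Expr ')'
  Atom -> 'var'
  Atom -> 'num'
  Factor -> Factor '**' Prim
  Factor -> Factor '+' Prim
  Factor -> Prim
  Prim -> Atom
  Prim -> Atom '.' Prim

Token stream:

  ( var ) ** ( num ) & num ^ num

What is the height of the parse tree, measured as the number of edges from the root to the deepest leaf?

[Expr [Term [Factor [Factor [Prim [Atom ( [Expr [Term [Factor [Prim [Atom var]]]]] )]]] ** [Prim [Atom ( [Expr [Term [Factor [Prim [Atom num]]]]] )]]]] & [Expr [Term [Factor [Prim [Atom num]]]] ^ [Expr [Term [Factor [Prim [Atom num]]]]]]]

11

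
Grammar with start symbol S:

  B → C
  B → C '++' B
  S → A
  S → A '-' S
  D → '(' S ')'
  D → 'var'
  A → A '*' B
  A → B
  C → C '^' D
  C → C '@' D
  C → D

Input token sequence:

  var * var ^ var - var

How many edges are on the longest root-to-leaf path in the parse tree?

6

[S [A [A [B [C [D var]]]] * [B [C [C [D var]] ^ [D var]]]] - [S [A [B [C [D var]]]]]]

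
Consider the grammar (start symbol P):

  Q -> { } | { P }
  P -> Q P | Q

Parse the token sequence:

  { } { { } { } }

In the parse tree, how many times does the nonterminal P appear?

4

[P [Q { }] [P [Q { [P [Q { }] [P [Q { }]]] }]]]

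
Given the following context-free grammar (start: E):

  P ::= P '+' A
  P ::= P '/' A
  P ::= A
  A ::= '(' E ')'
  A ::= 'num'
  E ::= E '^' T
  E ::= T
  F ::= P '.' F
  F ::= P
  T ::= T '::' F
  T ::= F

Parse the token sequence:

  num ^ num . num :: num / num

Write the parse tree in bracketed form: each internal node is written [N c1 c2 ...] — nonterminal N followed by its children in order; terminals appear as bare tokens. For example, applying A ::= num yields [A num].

[E [E [T [F [P [A num]]]]] ^ [T [T [F [P [A num]] . [F [P [A num]]]]] :: [F [P [P [A num]] / [A num]]]]]

E
E ^ T
T ^ T
F ^ T
P ^ T
A ^ T
num ^ T
num ^ T :: F
num ^ F :: F
num ^ P . F :: F
num ^ A . F :: F
num ^ num . F :: F
num ^ num . P :: F
num ^ num . A :: F
num ^ num . num :: F
num ^ num . num :: P
num ^ num . num :: P / A
num ^ num . num :: A / A
num ^ num . num :: num / A
num ^ num . num :: num / num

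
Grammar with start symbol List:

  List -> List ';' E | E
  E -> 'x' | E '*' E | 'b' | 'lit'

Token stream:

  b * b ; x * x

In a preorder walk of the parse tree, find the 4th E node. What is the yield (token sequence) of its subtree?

[List [List [E [E b] * [E b]]] ; [E [E x] * [E x]]]

x * x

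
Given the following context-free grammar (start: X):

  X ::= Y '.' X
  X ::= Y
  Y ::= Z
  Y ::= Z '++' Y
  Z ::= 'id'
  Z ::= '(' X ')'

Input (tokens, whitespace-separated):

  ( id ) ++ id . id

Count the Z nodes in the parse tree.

[X [Y [Z ( [X [Y [Z id]]] )] ++ [Y [Z id]]] . [X [Y [Z id]]]]

4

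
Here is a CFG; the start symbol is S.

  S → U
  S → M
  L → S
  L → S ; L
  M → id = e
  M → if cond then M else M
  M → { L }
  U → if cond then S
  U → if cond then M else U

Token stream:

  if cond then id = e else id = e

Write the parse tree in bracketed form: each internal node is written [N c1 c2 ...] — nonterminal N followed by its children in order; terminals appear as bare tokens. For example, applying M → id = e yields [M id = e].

S
M
if cond then M else M
if cond then id = e else M
if cond then id = e else id = e

[S [M if cond then [M id = e] else [M id = e]]]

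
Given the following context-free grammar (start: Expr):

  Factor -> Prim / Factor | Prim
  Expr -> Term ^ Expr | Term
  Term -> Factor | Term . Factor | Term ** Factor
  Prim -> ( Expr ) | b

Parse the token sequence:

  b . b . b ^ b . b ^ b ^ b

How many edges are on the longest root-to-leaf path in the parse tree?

[Expr [Term [Term [Term [Factor [Prim b]]] . [Factor [Prim b]]] . [Factor [Prim b]]] ^ [Expr [Term [Term [Factor [Prim b]]] . [Factor [Prim b]]] ^ [Expr [Term [Factor [Prim b]]] ^ [Expr [Term [Factor [Prim b]]]]]]]

7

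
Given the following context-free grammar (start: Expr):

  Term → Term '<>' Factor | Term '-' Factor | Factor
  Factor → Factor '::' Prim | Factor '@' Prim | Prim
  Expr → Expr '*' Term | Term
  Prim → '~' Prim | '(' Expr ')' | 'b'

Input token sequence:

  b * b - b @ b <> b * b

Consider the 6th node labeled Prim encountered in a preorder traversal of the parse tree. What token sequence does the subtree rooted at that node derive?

[Expr [Expr [Expr [Term [Factor [Prim b]]]] * [Term [Term [Term [Factor [Prim b]]] - [Factor [Factor [Prim b]] @ [Prim b]]] <> [Factor [Prim b]]]] * [Term [Factor [Prim b]]]]

b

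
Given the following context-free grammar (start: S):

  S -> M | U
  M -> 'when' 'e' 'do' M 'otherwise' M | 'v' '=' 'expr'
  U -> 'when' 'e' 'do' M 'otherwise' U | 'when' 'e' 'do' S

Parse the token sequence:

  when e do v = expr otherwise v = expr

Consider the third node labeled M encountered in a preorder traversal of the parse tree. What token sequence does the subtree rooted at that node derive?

[S [M when e do [M v = expr] otherwise [M v = expr]]]

v = expr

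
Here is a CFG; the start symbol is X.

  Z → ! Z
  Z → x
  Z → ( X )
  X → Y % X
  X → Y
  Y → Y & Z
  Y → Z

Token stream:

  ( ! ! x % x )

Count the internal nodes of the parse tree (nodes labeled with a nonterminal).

[X [Y [Z ( [X [Y [Z ! [Z ! [Z x]]]] % [X [Y [Z x]]]] )]]]

11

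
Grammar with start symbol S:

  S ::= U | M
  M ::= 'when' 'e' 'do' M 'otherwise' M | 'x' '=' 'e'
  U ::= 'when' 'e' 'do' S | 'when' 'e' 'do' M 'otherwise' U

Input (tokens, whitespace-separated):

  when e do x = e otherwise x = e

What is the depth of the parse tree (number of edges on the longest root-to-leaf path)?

3

[S [M when e do [M x = e] otherwise [M x = e]]]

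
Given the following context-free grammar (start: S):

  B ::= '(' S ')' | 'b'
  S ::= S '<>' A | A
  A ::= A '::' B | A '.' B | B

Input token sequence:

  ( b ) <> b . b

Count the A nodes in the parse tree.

[S [S [A [B ( [S [A [B b]]] )]]] <> [A [A [B b]] . [B b]]]

4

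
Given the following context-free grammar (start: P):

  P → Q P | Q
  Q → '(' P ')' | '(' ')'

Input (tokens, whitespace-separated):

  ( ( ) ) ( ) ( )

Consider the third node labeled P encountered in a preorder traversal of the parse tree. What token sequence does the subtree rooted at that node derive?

[P [Q ( [P [Q ( )]] )] [P [Q ( )] [P [Q ( )]]]]

( ) ( )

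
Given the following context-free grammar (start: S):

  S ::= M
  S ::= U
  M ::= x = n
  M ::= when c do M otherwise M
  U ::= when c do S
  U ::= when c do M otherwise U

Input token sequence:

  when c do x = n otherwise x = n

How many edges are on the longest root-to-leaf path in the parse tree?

[S [M when c do [M x = n] otherwise [M x = n]]]

3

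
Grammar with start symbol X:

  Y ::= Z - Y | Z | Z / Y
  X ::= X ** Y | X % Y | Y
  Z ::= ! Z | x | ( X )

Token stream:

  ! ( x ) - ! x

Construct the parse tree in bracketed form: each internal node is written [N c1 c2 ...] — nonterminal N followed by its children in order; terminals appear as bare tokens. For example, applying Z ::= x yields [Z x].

X
Y
Z - Y
! Z - Y
! ( X ) - Y
! ( Y ) - Y
! ( Z ) - Y
! ( x ) - Y
! ( x ) - Z
! ( x ) - ! Z
! ( x ) - ! x

[X [Y [Z ! [Z ( [X [Y [Z x]]] )]] - [Y [Z ! [Z x]]]]]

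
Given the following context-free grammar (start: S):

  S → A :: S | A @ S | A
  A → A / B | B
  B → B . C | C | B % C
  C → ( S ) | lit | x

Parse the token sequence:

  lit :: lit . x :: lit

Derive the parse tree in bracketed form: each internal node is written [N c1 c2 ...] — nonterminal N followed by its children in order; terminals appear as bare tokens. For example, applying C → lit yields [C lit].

S
A :: S
B :: S
C :: S
lit :: S
lit :: A :: S
lit :: B :: S
lit :: B . C :: S
lit :: C . C :: S
lit :: lit . C :: S
lit :: lit . x :: S
lit :: lit . x :: A
lit :: lit . x :: B
lit :: lit . x :: C
lit :: lit . x :: lit

[S [A [B [C lit]]] :: [S [A [B [B [C lit]] . [C x]]] :: [S [A [B [C lit]]]]]]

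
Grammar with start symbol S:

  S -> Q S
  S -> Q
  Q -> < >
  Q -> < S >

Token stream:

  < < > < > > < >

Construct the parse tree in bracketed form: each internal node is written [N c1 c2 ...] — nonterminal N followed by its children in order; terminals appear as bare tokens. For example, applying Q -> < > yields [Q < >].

[S [Q < [S [Q < >] [S [Q < >]]] >] [S [Q < >]]]

S
Q S
< S > S
< Q S > S
< < > S > S
< < > Q > S
< < > < > > S
< < > < > > Q
< < > < > > < >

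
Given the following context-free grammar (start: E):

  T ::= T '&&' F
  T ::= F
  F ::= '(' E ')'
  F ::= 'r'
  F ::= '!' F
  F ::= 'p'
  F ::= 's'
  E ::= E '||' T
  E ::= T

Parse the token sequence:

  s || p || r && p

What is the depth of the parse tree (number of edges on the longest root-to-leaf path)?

[E [E [E [T [F s]]] || [T [F p]]] || [T [T [F r]] && [F p]]]

5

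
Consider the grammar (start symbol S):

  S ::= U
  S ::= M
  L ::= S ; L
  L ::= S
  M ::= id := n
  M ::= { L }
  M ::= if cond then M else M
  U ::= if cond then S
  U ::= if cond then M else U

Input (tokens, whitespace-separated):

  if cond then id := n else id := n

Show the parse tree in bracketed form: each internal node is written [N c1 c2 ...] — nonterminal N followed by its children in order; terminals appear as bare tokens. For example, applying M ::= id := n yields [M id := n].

[S [M if cond then [M id := n] else [M id := n]]]

S
M
if cond then M else M
if cond then id := n else M
if cond then id := n else id := n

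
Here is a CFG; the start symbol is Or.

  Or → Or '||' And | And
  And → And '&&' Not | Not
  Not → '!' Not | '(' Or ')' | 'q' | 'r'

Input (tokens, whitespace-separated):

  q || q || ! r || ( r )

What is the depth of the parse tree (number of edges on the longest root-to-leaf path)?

[Or [Or [Or [Or [And [Not q]]] || [And [Not q]]] || [And [Not ! [Not r]]]] || [And [Not ( [Or [And [Not r]]] )]]]

6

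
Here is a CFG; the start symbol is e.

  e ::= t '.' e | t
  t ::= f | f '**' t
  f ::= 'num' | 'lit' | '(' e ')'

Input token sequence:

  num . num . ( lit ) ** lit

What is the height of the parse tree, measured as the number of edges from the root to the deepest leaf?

8

[e [t [f num]] . [e [t [f num]] . [e [t [f ( [e [t [f lit]]] )] ** [t [f lit]]]]]]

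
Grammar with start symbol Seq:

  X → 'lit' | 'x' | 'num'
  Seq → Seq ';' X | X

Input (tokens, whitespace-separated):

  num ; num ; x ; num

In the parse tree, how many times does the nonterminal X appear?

4

[Seq [Seq [Seq [Seq [X num]] ; [X num]] ; [X x]] ; [X num]]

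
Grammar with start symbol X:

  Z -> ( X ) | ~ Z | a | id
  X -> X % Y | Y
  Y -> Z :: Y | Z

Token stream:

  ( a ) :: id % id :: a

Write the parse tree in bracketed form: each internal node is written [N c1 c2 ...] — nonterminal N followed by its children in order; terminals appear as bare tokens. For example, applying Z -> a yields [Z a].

[X [X [Y [Z ( [X [Y [Z a]]] )] :: [Y [Z id]]]] % [Y [Z id] :: [Y [Z a]]]]

X
X % Y
Y % Y
Z :: Y % Y
( X ) :: Y % Y
( Y ) :: Y % Y
( Z ) :: Y % Y
( a ) :: Y % Y
( a ) :: Z % Y
( a ) :: id % Y
( a ) :: id % Z :: Y
( a ) :: id % id :: Y
( a ) :: id % id :: Z
( a ) :: id % id :: a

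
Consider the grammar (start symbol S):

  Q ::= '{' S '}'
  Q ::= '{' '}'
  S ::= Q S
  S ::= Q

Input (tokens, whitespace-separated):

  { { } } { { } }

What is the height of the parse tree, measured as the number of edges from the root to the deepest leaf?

[S [Q { [S [Q { }]] }] [S [Q { [S [Q { }]] }]]]

5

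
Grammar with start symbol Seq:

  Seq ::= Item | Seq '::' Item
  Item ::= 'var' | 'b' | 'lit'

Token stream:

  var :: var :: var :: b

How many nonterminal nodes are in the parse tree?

8

[Seq [Seq [Seq [Seq [Item var]] :: [Item var]] :: [Item var]] :: [Item b]]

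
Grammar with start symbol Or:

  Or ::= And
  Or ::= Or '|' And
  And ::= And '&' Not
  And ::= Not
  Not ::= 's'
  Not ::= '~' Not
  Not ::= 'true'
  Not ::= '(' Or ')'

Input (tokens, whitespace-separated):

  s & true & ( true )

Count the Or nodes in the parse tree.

[Or [And [And [And [Not s]] & [Not true]] & [Not ( [Or [And [Not true]]] )]]]

2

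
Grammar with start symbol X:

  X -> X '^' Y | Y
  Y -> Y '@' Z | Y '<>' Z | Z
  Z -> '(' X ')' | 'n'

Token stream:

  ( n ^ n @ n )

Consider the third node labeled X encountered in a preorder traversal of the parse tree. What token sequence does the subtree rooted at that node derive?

n

[X [Y [Z ( [X [X [Y [Z n]]] ^ [Y [Y [Z n]] @ [Z n]]] )]]]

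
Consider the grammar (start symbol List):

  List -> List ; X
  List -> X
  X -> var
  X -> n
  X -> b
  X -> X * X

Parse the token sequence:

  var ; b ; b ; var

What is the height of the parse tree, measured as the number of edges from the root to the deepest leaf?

5

[List [List [List [List [X var]] ; [X b]] ; [X b]] ; [X var]]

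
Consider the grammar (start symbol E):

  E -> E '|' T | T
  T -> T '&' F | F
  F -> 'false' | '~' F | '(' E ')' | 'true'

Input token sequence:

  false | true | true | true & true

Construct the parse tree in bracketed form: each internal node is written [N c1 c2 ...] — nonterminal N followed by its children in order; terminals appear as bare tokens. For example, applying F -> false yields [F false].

E
E | T
E | T | T
E | T | T | T
T | T | T | T
F | T | T | T
false | T | T | T
false | F | T | T
false | true | T | T
false | true | F | T
false | true | true | T
false | true | true | T & F
false | true | true | F & F
false | true | true | true & F
false | true | true | true & true

[E [E [E [E [T [F false]]] | [T [F true]]] | [T [F true]]] | [T [T [F true]] & [F true]]]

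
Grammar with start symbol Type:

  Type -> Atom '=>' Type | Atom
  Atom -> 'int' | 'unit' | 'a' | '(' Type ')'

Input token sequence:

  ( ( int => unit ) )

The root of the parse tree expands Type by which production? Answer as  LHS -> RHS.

[Type [Atom ( [Type [Atom ( [Type [Atom int] => [Type [Atom unit]]] )]] )]]

Type -> Atom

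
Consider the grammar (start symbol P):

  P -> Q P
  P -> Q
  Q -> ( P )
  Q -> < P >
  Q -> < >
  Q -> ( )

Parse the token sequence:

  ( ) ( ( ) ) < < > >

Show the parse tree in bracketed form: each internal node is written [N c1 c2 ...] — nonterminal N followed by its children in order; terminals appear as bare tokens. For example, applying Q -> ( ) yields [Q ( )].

[P [Q ( )] [P [Q ( [P [Q ( )]] )] [P [Q < [P [Q < >]] >]]]]

P
Q P
( ) P
( ) Q P
( ) ( P ) P
( ) ( Q ) P
( ) ( ( ) ) P
( ) ( ( ) ) Q
( ) ( ( ) ) < P >
( ) ( ( ) ) < Q >
( ) ( ( ) ) < < > >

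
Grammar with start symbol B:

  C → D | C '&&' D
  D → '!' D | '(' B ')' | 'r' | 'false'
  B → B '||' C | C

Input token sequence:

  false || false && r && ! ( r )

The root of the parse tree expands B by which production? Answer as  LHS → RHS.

[B [B [C [D false]]] || [C [C [C [D false]] && [D r]] && [D ! [D ( [B [C [D r]]] )]]]]

B → B '||' C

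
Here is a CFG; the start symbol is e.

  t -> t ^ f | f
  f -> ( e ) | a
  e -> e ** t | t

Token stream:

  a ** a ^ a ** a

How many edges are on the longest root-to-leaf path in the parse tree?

[e [e [e [t [f a]]] ** [t [t [f a]] ^ [f a]]] ** [t [f a]]]

5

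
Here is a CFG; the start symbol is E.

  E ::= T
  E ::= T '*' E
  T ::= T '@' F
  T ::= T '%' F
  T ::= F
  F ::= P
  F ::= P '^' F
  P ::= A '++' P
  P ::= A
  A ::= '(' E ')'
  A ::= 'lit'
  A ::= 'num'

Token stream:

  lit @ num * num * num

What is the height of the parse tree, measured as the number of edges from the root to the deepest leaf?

[E [T [T [F [P [A lit]]]] @ [F [P [A num]]]] * [E [T [F [P [A num]]]] * [E [T [F [P [A num]]]]]]]

7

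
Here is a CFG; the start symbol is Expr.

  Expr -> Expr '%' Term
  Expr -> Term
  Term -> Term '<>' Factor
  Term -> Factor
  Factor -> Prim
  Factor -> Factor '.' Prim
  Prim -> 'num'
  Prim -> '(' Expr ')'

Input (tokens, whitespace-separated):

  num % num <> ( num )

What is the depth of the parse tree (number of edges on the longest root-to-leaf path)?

8

[Expr [Expr [Term [Factor [Prim num]]]] % [Term [Term [Factor [Prim num]]] <> [Factor [Prim ( [Expr [Term [Factor [Prim num]]]] )]]]]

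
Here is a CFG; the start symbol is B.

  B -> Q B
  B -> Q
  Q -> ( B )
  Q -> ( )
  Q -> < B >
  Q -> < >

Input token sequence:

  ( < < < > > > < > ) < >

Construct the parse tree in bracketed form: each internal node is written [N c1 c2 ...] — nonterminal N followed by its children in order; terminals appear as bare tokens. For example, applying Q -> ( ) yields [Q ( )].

B
Q B
( B ) B
( Q B ) B
( < B > B ) B
( < Q > B ) B
( < < B > > B ) B
( < < Q > > B ) B
( < < < > > > B ) B
( < < < > > > Q ) B
( < < < > > > < > ) B
( < < < > > > < > ) Q
( < < < > > > < > ) < >

[B [Q ( [B [Q < [B [Q < [B [Q < >]] >]] >] [B [Q < >]]] )] [B [Q < >]]]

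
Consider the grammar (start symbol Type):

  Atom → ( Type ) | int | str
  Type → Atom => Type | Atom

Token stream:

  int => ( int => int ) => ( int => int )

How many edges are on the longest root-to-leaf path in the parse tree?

[Type [Atom int] => [Type [Atom ( [Type [Atom int] => [Type [Atom int]]] )] => [Type [Atom ( [Type [Atom int] => [Type [Atom int]]] )]]]]

7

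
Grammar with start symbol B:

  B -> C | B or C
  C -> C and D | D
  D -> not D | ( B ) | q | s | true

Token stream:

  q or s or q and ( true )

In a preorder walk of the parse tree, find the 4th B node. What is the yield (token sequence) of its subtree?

[B [B [B [C [D q]]] or [C [D s]]] or [C [C [D q]] and [D ( [B [C [D true]]] )]]]

true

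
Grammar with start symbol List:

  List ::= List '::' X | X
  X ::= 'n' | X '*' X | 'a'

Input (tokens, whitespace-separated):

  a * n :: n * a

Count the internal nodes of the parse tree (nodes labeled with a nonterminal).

8

[List [List [X [X a] * [X n]]] :: [X [X n] * [X a]]]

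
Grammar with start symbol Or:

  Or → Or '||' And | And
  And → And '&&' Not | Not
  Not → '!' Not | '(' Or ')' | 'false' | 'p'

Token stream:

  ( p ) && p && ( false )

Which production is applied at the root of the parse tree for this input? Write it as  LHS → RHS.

[Or [And [And [And [Not ( [Or [And [Not p]]] )]] && [Not p]] && [Not ( [Or [And [Not false]]] )]]]

Or → And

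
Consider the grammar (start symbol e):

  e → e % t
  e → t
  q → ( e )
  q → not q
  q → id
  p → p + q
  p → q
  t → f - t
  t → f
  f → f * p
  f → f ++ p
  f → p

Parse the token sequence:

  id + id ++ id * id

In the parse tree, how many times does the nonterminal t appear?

[e [t [f [f [f [p [p [q id]] + [q id]]] ++ [p [q id]]] * [p [q id]]]]]

1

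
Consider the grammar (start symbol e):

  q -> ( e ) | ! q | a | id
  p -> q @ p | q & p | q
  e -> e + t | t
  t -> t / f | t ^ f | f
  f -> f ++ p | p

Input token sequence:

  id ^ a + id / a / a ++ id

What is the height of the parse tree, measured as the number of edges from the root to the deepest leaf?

7

[e [e [t [t [f [p [q id]]]] ^ [f [p [q a]]]]] + [t [t [t [f [p [q id]]]] / [f [p [q a]]]] / [f [f [p [q a]]] ++ [p [q id]]]]]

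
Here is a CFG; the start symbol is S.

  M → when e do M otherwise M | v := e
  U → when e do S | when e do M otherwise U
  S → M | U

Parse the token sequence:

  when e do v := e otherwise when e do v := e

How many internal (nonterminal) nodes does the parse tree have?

6

[S [U when e do [M v := e] otherwise [U when e do [S [M v := e]]]]]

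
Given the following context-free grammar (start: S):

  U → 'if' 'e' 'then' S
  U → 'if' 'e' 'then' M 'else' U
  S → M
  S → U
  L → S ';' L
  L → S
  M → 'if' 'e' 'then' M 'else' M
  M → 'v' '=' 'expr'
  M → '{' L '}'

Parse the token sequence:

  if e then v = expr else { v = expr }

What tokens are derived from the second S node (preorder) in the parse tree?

[S [M if e then [M v = expr] else [M { [L [S [M v = expr]]] }]]]

v = expr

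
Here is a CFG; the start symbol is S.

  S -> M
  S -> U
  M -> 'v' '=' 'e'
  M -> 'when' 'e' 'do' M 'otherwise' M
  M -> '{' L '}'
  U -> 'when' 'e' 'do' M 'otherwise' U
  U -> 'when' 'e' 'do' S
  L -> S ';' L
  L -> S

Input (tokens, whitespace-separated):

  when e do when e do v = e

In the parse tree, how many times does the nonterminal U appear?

[S [U when e do [S [U when e do [S [M v = e]]]]]]

2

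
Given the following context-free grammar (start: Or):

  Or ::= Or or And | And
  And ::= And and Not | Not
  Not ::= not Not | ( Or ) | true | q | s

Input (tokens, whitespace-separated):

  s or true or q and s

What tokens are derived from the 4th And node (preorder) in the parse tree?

q

[Or [Or [Or [And [Not s]]] or [And [Not true]]] or [And [And [Not q]] and [Not s]]]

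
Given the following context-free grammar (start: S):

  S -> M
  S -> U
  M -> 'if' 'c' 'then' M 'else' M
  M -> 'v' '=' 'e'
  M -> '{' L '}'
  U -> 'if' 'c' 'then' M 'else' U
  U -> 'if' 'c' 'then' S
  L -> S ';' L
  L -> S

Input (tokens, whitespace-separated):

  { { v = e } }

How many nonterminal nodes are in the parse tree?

8

[S [M { [L [S [M { [L [S [M v = e]]] }]]] }]]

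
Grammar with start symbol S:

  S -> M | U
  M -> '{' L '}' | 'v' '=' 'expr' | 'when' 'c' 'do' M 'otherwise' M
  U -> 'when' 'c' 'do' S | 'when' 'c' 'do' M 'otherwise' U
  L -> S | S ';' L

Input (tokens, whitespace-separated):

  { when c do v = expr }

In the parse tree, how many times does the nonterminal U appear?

[S [M { [L [S [U when c do [S [M v = expr]]]]] }]]

1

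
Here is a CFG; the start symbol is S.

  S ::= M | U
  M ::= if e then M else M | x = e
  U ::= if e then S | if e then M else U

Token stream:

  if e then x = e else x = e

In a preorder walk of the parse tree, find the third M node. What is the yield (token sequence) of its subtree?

x = e

[S [M if e then [M x = e] else [M x = e]]]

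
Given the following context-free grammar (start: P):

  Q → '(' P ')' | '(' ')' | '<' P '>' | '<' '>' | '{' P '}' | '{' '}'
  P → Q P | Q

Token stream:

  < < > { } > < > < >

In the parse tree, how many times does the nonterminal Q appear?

5

[P [Q < [P [Q < >] [P [Q { }]]] >] [P [Q < >] [P [Q < >]]]]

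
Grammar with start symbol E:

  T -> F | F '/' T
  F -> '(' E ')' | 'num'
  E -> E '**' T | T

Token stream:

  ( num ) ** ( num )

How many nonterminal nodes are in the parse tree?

[E [E [T [F ( [E [T [F num]]] )]]] ** [T [F ( [E [T [F num]]] )]]]

12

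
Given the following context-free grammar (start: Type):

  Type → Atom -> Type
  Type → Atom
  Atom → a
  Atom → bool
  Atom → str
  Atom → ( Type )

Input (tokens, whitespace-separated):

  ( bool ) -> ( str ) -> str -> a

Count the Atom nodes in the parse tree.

6

[Type [Atom ( [Type [Atom bool]] )] -> [Type [Atom ( [Type [Atom str]] )] -> [Type [Atom str] -> [Type [Atom a]]]]]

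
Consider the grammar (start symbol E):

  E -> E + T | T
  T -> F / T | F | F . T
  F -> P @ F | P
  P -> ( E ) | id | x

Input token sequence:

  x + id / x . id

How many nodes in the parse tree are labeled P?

[E [E [T [F [P x]]]] + [T [F [P id]] / [T [F [P x]] . [T [F [P id]]]]]]

4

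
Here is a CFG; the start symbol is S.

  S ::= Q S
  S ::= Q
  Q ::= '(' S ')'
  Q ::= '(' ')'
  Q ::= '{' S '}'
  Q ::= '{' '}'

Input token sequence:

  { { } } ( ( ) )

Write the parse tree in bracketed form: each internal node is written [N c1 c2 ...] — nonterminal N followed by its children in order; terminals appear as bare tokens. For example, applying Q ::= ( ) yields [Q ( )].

S
Q S
{ S } S
{ Q } S
{ { } } S
{ { } } Q
{ { } } ( S )
{ { } } ( Q )
{ { } } ( ( ) )

[S [Q { [S [Q { }]] }] [S [Q ( [S [Q ( )]] )]]]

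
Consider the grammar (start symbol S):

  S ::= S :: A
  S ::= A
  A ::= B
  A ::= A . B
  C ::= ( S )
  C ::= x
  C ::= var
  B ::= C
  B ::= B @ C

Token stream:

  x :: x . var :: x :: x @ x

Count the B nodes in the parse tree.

6

[S [S [S [S [A [B [C x]]]] :: [A [A [B [C x]]] . [B [C var]]]] :: [A [B [C x]]]] :: [A [B [B [C x]] @ [C x]]]]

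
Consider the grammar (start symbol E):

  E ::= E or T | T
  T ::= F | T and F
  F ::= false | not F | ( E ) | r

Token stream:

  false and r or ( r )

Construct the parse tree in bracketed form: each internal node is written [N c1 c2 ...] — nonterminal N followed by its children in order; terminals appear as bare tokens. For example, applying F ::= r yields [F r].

[E [E [T [T [F false]] and [F r]]] or [T [F ( [E [T [F r]]] )]]]

E
E or T
T or T
T and F or T
F and F or T
false and F or T
false and r or T
false and r or F
false and r or ( E )
false and r or ( T )
false and r or ( F )
false and r or ( r )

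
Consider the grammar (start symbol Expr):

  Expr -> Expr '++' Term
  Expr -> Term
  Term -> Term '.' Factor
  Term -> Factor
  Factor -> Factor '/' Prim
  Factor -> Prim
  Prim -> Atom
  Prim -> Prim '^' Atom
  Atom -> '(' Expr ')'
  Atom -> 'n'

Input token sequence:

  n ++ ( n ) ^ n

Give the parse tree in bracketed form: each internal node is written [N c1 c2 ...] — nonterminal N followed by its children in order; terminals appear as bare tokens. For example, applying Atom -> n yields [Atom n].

Expr
Expr ++ Term
Term ++ Term
Factor ++ Term
Prim ++ Term
Atom ++ Term
n ++ Term
n ++ Factor
n ++ Prim
n ++ Prim ^ Atom
n ++ Atom ^ Atom
n ++ ( Expr ) ^ Atom
n ++ ( Term ) ^ Atom
n ++ ( Factor ) ^ Atom
n ++ ( Prim ) ^ Atom
n ++ ( Atom ) ^ Atom
n ++ ( n ) ^ Atom
n ++ ( n ) ^ n

[Expr [Expr [Term [Factor [Prim [Atom n]]]]] ++ [Term [Factor [Prim [Prim [Atom ( [Expr [Term [Factor [Prim [Atom n]]]]] )]] ^ [Atom n]]]]]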